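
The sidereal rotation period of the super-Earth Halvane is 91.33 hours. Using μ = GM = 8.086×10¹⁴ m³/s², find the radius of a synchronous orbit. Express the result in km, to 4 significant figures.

r_sync ≈ 1.303×10⁵ km

T = 91.33 hours = 3.288×10⁵ s.
A synchronous orbit has period T, so by Kepler's third law a = (μT²/4π²)^(1/3).
μT²/4π² = 8.086×10¹⁴ × (3.288×10⁵)² / 39.48 = 2.214×10²⁴ m³.
a = 1.303×10⁸ m = 1.3034×10⁵ km.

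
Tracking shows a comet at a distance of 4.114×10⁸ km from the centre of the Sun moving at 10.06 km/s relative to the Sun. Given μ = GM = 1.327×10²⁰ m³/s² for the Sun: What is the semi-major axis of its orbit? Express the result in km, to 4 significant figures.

a ≈ 2.440×10⁸ km

r = 4.114×10¹¹ m.
Specific orbital energy ε = v²/2 − μ/r = (10060)²/2 − 1.327×10²⁰/4.114×10¹¹ = -2.720×10⁸ J/kg.
Since ε = −μ/(2a), a = −μ/(2ε) = 2.440×10¹¹ m = 2.4397×10⁸ km.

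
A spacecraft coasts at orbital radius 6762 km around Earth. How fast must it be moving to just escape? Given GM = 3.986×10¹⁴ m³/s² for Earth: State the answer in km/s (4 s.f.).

v_esc ≈ 10.86 km/s

r = 6762 km = 6.762×10⁶ m.
Escape speed v_esc = √(2μ/r) = √(2 × 3.986×10¹⁴ / 6.762×10⁶) = √(1.179×10⁸) = 10860 m/s.
= 10.86 km/s.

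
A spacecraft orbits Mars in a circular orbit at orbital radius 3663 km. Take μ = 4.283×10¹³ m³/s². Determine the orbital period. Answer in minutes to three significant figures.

r = 3663 km = 3.663×10⁶ m.
Kepler's third law: T = 2π√(r³/μ) = 2π√((3.663×10⁶)³ / 4.283×10¹³).
r³/μ = 1.148×10⁶ s², so T = 2π × 1.071×10³ = 6.731×10³ s.
Converting: 6.731×10³ s ÷ 60.00 = 112.2 minutes.

T ≈ 112 minutes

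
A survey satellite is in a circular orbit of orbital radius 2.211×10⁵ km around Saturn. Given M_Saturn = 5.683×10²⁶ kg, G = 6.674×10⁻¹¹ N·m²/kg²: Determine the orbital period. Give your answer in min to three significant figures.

μ = GM = 6.674×10⁻¹¹ × 5.683×10²⁶ = 3.793×10¹⁶ m³/s².
r = 2.211×10⁵ km = 2.211×10⁸ m.
Kepler's third law: T = 2π√(r³/μ) = 2π√((2.211×10⁸)³ / 3.793×10¹⁶).
r³/μ = 2.850×10⁸ s², so T = 2π × 1.688×10⁴ = 1.061×10⁵ s.
Converting: 1.061×10⁵ s ÷ 60.00 = 1768 min.

T ≈ 1770 min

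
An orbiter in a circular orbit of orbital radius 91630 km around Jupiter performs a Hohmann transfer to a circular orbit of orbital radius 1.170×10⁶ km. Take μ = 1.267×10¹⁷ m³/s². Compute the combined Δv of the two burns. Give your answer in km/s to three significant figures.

Δv_total ≈ 19.9 km/s

r₁ = 91630 km = 9.163×10⁷ m.
r₂ = 1.170×10⁶ km = 1.170×10⁹ m.
Transfer ellipse a_t = (r₁ + r₂)/2 = 6.308×10⁸ m.
At r₁: circular v_c1 = √(μ/r₁) = 37190 m/s; transfer-perijove v_p = √[μ(2/r₁ − 1/a_t)] = 50640 m/s.
Δv₁ = v_p − v_c1 = 13460 m/s.
At r₂: circular v_c2 = √(μ/r₂) = 10410 m/s; transfer-apojove v_a = √[μ(2/r₂ − 1/a_t)] = 3966 m/s.
Δv₂ = v_c2 − v_a = 6440 m/s.
Total Δv = Δv₁ + Δv₂ = 19900 m/s = 19.90 km/s.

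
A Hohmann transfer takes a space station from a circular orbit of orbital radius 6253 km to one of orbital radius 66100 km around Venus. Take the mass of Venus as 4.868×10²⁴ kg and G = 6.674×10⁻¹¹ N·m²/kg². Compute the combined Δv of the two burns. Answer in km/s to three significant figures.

μ = GM = 6.674×10⁻¹¹ × 4.868×10²⁴ = 3.249×10¹⁴ m³/s².
r₁ = 6253 km = 6.253×10⁶ m.
r₂ = 66100 km = 6.610×10⁷ m.
Transfer ellipse a_t = (r₁ + r₂)/2 = 3.618×10⁷ m.
At r₁: circular v_c1 = √(μ/r₁) = 7208 m/s; transfer-periapsis v_p = √[μ(2/r₁ − 1/a_t)] = 9743 m/s.
Δv₁ = v_p − v_c1 = 2535 m/s.
At r₂: circular v_c2 = √(μ/r₂) = 2217 m/s; transfer-apoapsis v_a = √[μ(2/r₂ − 1/a_t)] = 921.7 m/s.
Δv₂ = v_c2 − v_a = 1295 m/s.
Total Δv = Δv₁ + Δv₂ = 3831 m/s = 3.831 km/s.

Δv_total ≈ 3.83 km/s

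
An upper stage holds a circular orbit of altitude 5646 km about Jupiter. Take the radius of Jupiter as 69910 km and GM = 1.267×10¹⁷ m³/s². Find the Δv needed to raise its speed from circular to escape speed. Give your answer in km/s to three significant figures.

r = 69910 + 5646 = 75556 km = 7.5556×10⁷ m.
Circular speed v_c = √(μ/r) = 40950 m/s.
Escape speed v_esc = √(2μ/r) = √2 × v_c = 57910 m/s.
Δv = v_esc − v_c = 16960 m/s = 16.96 km/s.

Δv ≈ 17.0 km/s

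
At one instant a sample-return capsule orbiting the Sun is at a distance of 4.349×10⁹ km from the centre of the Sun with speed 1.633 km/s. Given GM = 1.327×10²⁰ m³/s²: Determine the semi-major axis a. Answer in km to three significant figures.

r = 4.349×10¹² m.
Vis-viva rearranged: 1/a = 2/r − v²/μ = 4.599×10⁻¹³ − 2.010×10⁻¹⁴ = 4.398×10⁻¹³ m⁻¹.
a = 2.274×10¹² m = 2.2739×10⁹ km.

a ≈ 2.27×10⁹ km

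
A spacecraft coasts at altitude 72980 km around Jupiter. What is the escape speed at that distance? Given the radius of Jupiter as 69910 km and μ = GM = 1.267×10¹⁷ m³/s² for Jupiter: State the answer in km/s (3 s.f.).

v_esc ≈ 42.1 km/s

r = 69910 + 72980 = 142890 km = 1.4289×10⁸ m.
Escape speed v_esc = √(2μ/r) = √(2 × 1.267×10¹⁷ / 1.429×10⁸) = √(1.773×10⁹) = 42110 m/s.
= 42.11 km/s.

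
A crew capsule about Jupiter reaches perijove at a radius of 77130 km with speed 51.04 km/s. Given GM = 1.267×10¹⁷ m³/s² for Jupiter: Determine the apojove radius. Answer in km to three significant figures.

r_p = 7.713×10⁷ m.
Specific energy ε = v²/2 − μ/r = -3.401×10⁸ J/kg, so a = −μ/(2ε) = 1.862×10⁸ m.
The apsides satisfy r_p + r_a = 2a, so the apojove radius is 2a − r_p = 2.954×10⁸ m = 2.9536×10⁵ km.

apojove radius ≈ 2.95×10⁵ km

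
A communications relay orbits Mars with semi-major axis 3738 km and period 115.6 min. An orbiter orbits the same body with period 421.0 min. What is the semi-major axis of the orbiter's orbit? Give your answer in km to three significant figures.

Kepler's third law: a³ ∝ T², so a₂ = a₁ (T₂/T₁)^(2/3).
T₂/T₁ = 3.642, (T₂/T₁)^(2/3) = 2.367.
a₂ = 3738 × 2.367 = 8848 km.

a₂ ≈ 8850 km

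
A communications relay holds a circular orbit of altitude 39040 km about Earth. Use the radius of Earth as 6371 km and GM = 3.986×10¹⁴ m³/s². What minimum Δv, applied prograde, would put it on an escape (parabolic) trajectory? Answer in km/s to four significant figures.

Δv ≈ 1.227 km/s

r = 6371 + 39040 = 45411 km = 4.5411×10⁷ m.
Circular speed v_c = √(μ/r) = 2963 m/s.
Escape speed v_esc = √(2μ/r) = √2 × v_c = 4190 m/s.
Δv = v_esc − v_c = 1227 m/s = 1.227 km/s.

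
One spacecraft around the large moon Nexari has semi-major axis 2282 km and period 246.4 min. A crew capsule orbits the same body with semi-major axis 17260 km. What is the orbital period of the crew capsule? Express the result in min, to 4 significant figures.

T₂ ≈ 5125 min

Kepler's third law: T² ∝ a³, so T₂ = T₁ (a₂/a₁)^(3/2).
a₂/a₁ = 7.564, (a₂/a₁)^(3/2) = 20.80.
T₂ = 246.4 × 20.80 = 5125 min.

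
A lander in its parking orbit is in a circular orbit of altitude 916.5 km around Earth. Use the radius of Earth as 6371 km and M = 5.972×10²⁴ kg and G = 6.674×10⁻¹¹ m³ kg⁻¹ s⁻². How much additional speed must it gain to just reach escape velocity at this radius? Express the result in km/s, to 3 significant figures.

Δv ≈ 3.06 km/s

μ = GM = 6.674×10⁻¹¹ × 5.972×10²⁴ = 3.986×10¹⁴ m³/s².
r = 6371 + 916.5 = 7287.5 km = 7.2875×10⁶ m.
Circular speed v_c = √(μ/r) = 7395 m/s.
Escape speed v_esc = √(2μ/r) = √2 × v_c = 10460 m/s.
Δv = v_esc − v_c = 3063 m/s = 3.063 km/s.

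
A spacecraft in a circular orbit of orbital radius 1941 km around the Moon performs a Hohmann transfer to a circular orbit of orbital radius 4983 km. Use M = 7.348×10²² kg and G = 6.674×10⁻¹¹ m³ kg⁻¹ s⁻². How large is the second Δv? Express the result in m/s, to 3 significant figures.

Δv ≈ 249 m/s

μ = GM = 6.674×10⁻¹¹ × 7.348×10²² = 4.904×10¹² m³/s².
r₁ = 1941 km = 1.941×10⁶ m.
r₂ = 4983 km = 4.983×10⁶ m.
Transfer ellipse a_t = (r₁ + r₂)/2 = 3.462×10⁶ m.
At r₁: circular v_c1 = √(μ/r₁) = 1590 m/s; transfer-perilune v_p = √[μ(2/r₁ − 1/a_t)] = 1907 m/s.
At r₂: circular v_c2 = √(μ/r₂) = 992.0 m/s; transfer-apolune v_a = √[μ(2/r₂ − 1/a_t)] = 742.8 m/s.
Δv₂ = v_c2 − v_a = 249.2 m/s.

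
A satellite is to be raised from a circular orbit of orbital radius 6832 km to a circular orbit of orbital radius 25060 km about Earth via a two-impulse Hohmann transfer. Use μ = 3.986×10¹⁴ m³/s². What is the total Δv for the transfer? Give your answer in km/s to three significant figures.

r₁ = 6832 km = 6.832×10⁶ m.
r₂ = 25060 km = 2.506×10⁷ m.
Transfer ellipse a_t = (r₁ + r₂)/2 = 1.595×10⁷ m.
At r₁: circular v_c1 = √(μ/r₁) = 7638 m/s; transfer-perigee v_p = √[μ(2/r₁ − 1/a_t)] = 9575 m/s.
Δv₁ = v_p − v_c1 = 1937 m/s.
At r₂: circular v_c2 = √(μ/r₂) = 3988 m/s; transfer-apogee v_a = √[μ(2/r₂ − 1/a_t)] = 2611 m/s.
Δv₂ = v_c2 − v_a = 1378 m/s.
Total Δv = Δv₁ + Δv₂ = 3315 m/s = 3.315 km/s.

Δv_total ≈ 3.31 km/s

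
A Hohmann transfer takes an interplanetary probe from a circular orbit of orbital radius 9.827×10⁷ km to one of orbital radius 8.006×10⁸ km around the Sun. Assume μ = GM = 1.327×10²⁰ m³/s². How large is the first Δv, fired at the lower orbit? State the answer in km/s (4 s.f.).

Δv ≈ 12.30 km/s

r₁ = 9.827×10⁷ km = 9.827×10¹⁰ m.
r₂ = 8.006×10⁸ km = 8.006×10¹¹ m.
Transfer ellipse a_t = (r₁ + r₂)/2 = 4.494×10¹¹ m.
At r₁: circular v_c1 = √(μ/r₁) = 36750 m/s; transfer-perihelion v_p = √[μ(2/r₁ − 1/a_t)] = 49050 m/s.
Δv₁ = v_p − v_c1 = 12300 m/s.
= 12.30 km/s.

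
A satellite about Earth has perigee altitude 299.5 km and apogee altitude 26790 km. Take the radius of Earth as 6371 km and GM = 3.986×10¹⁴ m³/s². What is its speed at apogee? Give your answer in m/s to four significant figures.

r_p = 6371 + 299.5 = 6670.5 km = 6.6705×10⁶ m.
r_a = 6371 + 26790 = 33161 km = 3.3161×10⁷ m.
Semi-major axis a = (r_p + r_a)/2 = 19916 km = 1.992×10⁷ m.
Vis-viva: v² = μ(2/r − 1/a) = 3.986×10¹⁴ × (6.031×10⁻⁸ − 5.021×10⁻⁸) = 4.026×10⁶ m²/s².
v = 2006 m/s.

v ≈ 2006 m/s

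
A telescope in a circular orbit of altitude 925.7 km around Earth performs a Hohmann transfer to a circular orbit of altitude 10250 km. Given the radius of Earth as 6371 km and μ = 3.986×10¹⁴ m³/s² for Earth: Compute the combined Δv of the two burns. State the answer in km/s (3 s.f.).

r₁ = 6371 + 925.7 = 7296.7 km = 7.2967×10⁶ m.
r₂ = 6371 + 10250 = 16621 km = 1.6621×10⁷ m.
Transfer ellipse a_t = (r₁ + r₂)/2 = 1.196×10⁷ m.
At r₁: circular v_c1 = √(μ/r₁) = 7391 m/s; transfer-perigee v_p = √[μ(2/r₁ − 1/a_t)] = 8713 m/s.
Δv₁ = v_p − v_c1 = 1322 m/s.
At r₂: circular v_c2 = √(μ/r₂) = 4897 m/s; transfer-apogee v_a = √[μ(2/r₂ − 1/a_t)] = 3825 m/s.
Δv₂ = v_c2 − v_a = 1072 m/s.
Total Δv = Δv₁ + Δv₂ = 2394 m/s = 2.394 km/s.

Δv_total ≈ 2.39 km/s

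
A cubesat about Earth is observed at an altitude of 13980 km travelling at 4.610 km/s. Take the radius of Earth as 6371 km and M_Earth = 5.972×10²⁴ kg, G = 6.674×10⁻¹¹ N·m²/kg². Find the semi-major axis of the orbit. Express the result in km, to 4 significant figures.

a ≈ 22240 km

μ = GM = 6.674×10⁻¹¹ × 5.972×10²⁴ = 3.986×10¹⁴ m³/s².
r = 6371 + 13980 = 20351 km = 2.035×10⁷ m.
Specific orbital energy ε = v²/2 − μ/r = (4610)²/2 − 3.986×10¹⁴/2.035×10⁷ = -8.959×10⁶ J/kg.
Since ε = −μ/(2a), a = −μ/(2ε) = 2.224×10⁷ m = 22245 km.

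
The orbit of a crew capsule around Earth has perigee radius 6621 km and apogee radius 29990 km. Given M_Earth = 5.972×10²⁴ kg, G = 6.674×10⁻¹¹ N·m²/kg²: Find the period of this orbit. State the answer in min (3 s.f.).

T ≈ 411 min

μ = GM = 6.674×10⁻¹¹ × 5.972×10²⁴ = 3.986×10¹⁴ m³/s².
Semi-major axis a = (r_p + r_a)/2 = (6621.0 + 29990)/2 = 18306 km = 1.831×10⁷ m.
By Kepler's third law T = 2π√(a³/μ) = 2π × 3.923×10³ = 2.465×10⁴ s.
= 410.8 min.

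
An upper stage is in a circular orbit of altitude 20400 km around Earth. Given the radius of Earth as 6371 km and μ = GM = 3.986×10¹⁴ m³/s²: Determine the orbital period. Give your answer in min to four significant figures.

r = 6371 + 20400 = 26771 km = 2.6771×10⁷ m.
Kepler's third law: T = 2π√(r³/μ) = 2π√((2.677×10⁷)³ / 3.986×10¹⁴).
r³/μ = 4.813×10⁷ s², so T = 2π × 6.938×10³ = 4.359×10⁴ s.
Converting: 4.359×10⁴ s ÷ 60.00 = 726.5 min.

T ≈ 726.5 min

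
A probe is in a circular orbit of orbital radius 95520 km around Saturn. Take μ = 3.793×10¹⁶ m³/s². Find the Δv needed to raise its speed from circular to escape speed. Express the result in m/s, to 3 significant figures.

Δv ≈ 8250 m/s

r = 95520 km = 9.552×10⁷ m.
Circular speed v_c = √(μ/r) = 19930 m/s.
Escape speed v_esc = √(2μ/r) = √2 × v_c = 28180 m/s.
Δv = v_esc − v_c = 8254 m/s.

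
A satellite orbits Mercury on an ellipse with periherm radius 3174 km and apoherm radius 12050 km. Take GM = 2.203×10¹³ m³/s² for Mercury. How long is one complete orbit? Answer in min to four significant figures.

Semi-major axis a = (r_p + r_a)/2 = (3174.0 + 12050)/2 = 7612.0 km = 7.612×10⁶ m.
By Kepler's third law T = 2π√(a³/μ) = 2π × 4.474×10³ = 2.811×10⁴ s.
= 468.6 min.

T ≈ 468.6 min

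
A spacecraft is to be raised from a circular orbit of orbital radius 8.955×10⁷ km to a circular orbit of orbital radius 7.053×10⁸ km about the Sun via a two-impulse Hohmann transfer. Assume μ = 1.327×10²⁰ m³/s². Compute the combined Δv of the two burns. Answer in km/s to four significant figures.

r₁ = 8.955×10⁷ km = 8.955×10¹⁰ m.
r₂ = 7.053×10⁸ km = 7.053×10¹¹ m.
Transfer ellipse a_t = (r₁ + r₂)/2 = 3.974×10¹¹ m.
At r₁: circular v_c1 = √(μ/r₁) = 38490 m/s; transfer-perihelion v_p = √[μ(2/r₁ − 1/a_t)] = 51280 m/s.
Δv₁ = v_p − v_c1 = 12790 m/s.
At r₂: circular v_c2 = √(μ/r₂) = 13720 m/s; transfer-aphelion v_a = √[μ(2/r₂ − 1/a_t)] = 6511 m/s.
Δv₂ = v_c2 − v_a = 7206 m/s.
Total Δv = Δv₁ + Δv₂ = 19990 m/s = 19.99 km/s.

Δv_total ≈ 19.99 km/s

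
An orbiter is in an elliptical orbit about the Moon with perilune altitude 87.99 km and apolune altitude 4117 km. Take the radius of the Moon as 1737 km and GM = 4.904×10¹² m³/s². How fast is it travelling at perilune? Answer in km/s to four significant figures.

r_p = 1737 + 87.99 = 1825.0 km = 1.8250×10⁶ m.
r_a = 1737 + 4117 = 5854.0 km = 5.8540×10⁶ m.
Semi-major axis a = (r_p + r_a)/2 = 3839.5 km = 3.839×10⁶ m.
Vis-viva: v² = μ(2/r − 1/a) = 4.904×10¹² × (1.096×10⁻⁶ − 2.605×10⁻⁷) = 4.097×10⁶ m²/s².
v = 2024 m/s = 2.024 km/s.

v ≈ 2.024 km/s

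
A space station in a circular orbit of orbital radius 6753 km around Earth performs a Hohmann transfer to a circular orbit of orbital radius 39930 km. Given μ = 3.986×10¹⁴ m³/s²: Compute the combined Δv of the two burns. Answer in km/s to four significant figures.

r₁ = 6753 km = 6.753×10⁶ m.
r₂ = 39930 km = 3.993×10⁷ m.
Transfer ellipse a_t = (r₁ + r₂)/2 = 2.334×10⁷ m.
At r₁: circular v_c1 = √(μ/r₁) = 7683 m/s; transfer-perigee v_p = √[μ(2/r₁ − 1/a_t)] = 10050 m/s.
Δv₁ = v_p − v_c1 = 2366 m/s.
At r₂: circular v_c2 = √(μ/r₂) = 3160 m/s; transfer-apogee v_a = √[μ(2/r₂ − 1/a_t)] = 1699 m/s.
Δv₂ = v_c2 − v_a = 1460 m/s.
Total Δv = Δv₁ + Δv₂ = 3826 m/s = 3.826 km/s.

Δv_total ≈ 3.826 km/s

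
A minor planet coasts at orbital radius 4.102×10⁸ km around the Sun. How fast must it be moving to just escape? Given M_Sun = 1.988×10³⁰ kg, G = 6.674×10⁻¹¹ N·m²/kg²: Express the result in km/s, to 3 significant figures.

μ = GM = 6.674×10⁻¹¹ × 1.988×10³⁰ = 1.327×10²⁰ m³/s².
r = 4.102×10⁸ km = 4.102×10¹¹ m.
Escape speed v_esc = √(2μ/r) = √(2 × 1.327×10²⁰ / 4.102×10¹¹) = √(6.469×10⁸) = 25430 m/s.
= 25.43 km/s.

v_esc ≈ 25.4 km/s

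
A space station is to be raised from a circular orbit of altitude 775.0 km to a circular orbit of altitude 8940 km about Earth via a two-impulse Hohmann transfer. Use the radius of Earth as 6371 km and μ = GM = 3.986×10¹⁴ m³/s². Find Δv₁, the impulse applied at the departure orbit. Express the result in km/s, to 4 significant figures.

Δv ≈ 1.253 km/s

r₁ = 6371 + 775.0 = 7146.0 km = 7.1460×10⁶ m.
r₂ = 6371 + 8940 = 15311 km = 1.5311×10⁷ m.
Transfer ellipse a_t = (r₁ + r₂)/2 = 1.123×10⁷ m.
At r₁: circular v_c1 = √(μ/r₁) = 7469 m/s; transfer-perigee v_p = √[μ(2/r₁ − 1/a_t)] = 8721 m/s.
Δv₁ = v_p − v_c1 = 1253 m/s.
= 1.253 km/s.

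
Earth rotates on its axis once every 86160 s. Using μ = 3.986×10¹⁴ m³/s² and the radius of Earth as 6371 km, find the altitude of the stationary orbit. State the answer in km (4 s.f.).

A synchronous orbit has period T, so by Kepler's third law a = (μT²/4π²)^(1/3).
μT²/4π² = 3.986×10¹⁴ × (8.616×10⁴)² / 39.48 = 7.495×10²² m³.
a = 4.216×10⁷ m = 42163 km.
Altitude h = a − R = 42163 − 6371 = 35792 km.

h_sync ≈ 35790 km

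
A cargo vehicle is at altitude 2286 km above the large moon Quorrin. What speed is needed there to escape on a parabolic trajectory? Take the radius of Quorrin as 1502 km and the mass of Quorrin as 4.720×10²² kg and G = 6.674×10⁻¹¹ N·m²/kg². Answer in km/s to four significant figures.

v_esc ≈ 1.290 km/s

μ = GM = 6.674×10⁻¹¹ × 4.720×10²² = 3.150×10¹² m³/s².
r = 1502 + 2286 = 3788.0 km = 3.7880×10⁶ m.
Escape speed v_esc = √(2μ/r) = √(2 × 3.150×10¹² / 3.788×10⁶) = √(1.663×10⁶) = 1290 m/s.
= 1.290 km/s.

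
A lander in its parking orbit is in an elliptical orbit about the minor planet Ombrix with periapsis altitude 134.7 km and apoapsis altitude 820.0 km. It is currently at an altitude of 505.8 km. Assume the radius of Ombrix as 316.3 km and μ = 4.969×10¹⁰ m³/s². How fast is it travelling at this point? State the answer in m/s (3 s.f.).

r_p = 316.3 + 134.7 = 451.00 km = 4.5100×10⁵ m.
r_a = 316.3 + 820.0 = 1136.3 km = 1.1363×10⁶ m.
r = 316.3 + 505.8 = 822.10 km = 8.221×10⁵ m.
Semi-major axis a = (r_p + r_a)/2 = 793.65 km = 7.936×10⁵ m.
Vis-viva: v² = μ(2/r − 1/a) = 4.969×10¹⁰ × (2.433×10⁻⁶ − 1.260×10⁻⁶) = 5.828×10⁴ m²/s².
v = 241.4 m/s.

v ≈ 241 m/s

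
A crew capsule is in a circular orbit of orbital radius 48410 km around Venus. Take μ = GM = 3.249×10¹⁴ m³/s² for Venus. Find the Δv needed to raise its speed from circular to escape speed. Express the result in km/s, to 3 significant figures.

r = 48410 km = 4.841×10⁷ m.
Circular speed v_c = √(μ/r) = 2591 m/s.
Escape speed v_esc = √(2μ/r) = √2 × v_c = 3664 m/s.
Δv = v_esc − v_c = 1073 m/s = 1.073 km/s.

Δv ≈ 1.07 km/s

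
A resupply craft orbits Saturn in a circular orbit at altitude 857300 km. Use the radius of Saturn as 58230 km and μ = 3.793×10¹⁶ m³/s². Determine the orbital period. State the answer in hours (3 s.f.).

T ≈ 248 hours

r = 58230 + 857300 = 915530 km = 9.1553×10⁸ m.
Kepler's third law: T = 2π√(r³/μ) = 2π√((9.155×10⁸)³ / 3.793×10¹⁶).
r³/μ = 2.023×10¹⁰ s², so T = 2π × 1.422×10⁵ = 8.937×10⁵ s.
Converting: 8.937×10⁵ s ÷ 3600 = 248.3 hours.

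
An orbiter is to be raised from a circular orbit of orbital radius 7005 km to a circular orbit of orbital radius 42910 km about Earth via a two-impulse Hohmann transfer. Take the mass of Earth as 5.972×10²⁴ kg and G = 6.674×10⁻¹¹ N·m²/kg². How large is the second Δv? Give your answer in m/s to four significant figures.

μ = GM = 6.674×10⁻¹¹ × 5.972×10²⁴ = 3.986×10¹⁴ m³/s².
r₁ = 7005 km = 7.005×10⁶ m.
r₂ = 42910 km = 4.291×10⁷ m.
Transfer ellipse a_t = (r₁ + r₂)/2 = 2.496×10⁷ m.
At r₁: circular v_c1 = √(μ/r₁) = 7543 m/s; transfer-perigee v_p = √[μ(2/r₁ − 1/a_t)] = 9891 m/s.
At r₂: circular v_c2 = √(μ/r₂) = 3048 m/s; transfer-apogee v_a = √[μ(2/r₂ − 1/a_t)] = 1615 m/s.
Δv₂ = v_c2 − v_a = 1433 m/s.

Δv ≈ 1433 m/s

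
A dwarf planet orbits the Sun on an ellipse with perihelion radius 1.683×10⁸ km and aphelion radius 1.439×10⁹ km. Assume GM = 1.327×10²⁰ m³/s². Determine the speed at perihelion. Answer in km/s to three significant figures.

v ≈ 37.6 km/s

Semi-major axis a = (r_p + r_a)/2 = 8.0365×10⁸ km = 8.036×10¹¹ m.
Vis-viva: v² = μ(2/r − 1/a) = 1.327×10²⁰ × (1.188×10⁻¹¹ − 1.244×10⁻¹²) = 1.412×10⁹ m²/s².
v = 37570 m/s = 37.57 km/s.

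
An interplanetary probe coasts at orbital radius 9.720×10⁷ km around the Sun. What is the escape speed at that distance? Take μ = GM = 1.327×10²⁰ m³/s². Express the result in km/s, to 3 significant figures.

r = 9.720×10⁷ km = 9.720×10¹⁰ m.
Escape speed v_esc = √(2μ/r) = √(2 × 1.327×10²⁰ / 9.720×10¹⁰) = √(2.730×10⁹) = 52250 m/s.
= 52.25 km/s.

v_esc ≈ 52.3 km/s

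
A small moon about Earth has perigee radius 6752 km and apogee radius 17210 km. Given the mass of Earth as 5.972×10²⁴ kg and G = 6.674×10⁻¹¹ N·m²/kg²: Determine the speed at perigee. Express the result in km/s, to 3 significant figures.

μ = GM = 6.674×10⁻¹¹ × 5.972×10²⁴ = 3.986×10¹⁴ m³/s².
Semi-major axis a = (r_p + r_a)/2 = 11981 km = 1.198×10⁷ m.
Vis-viva: v² = μ(2/r − 1/a) = 3.986×10¹⁴ × (2.962×10⁻⁷ − 8.347×10⁻⁸) = 8.479×10⁷ m²/s².
v = 9208 m/s = 9.208 km/s.

v ≈ 9.21 km/s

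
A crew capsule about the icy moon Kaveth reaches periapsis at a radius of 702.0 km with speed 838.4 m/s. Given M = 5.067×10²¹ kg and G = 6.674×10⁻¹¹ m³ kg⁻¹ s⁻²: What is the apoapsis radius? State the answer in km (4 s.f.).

μ = GM = 6.674×10⁻¹¹ × 5.067×10²¹ = 3.382×10¹¹ m³/s².
r_p = 7.020×10⁵ m.
Specific energy ε = v²/2 − μ/r = -1.303×10⁵ J/kg, so a = −μ/(2ε) = 1.298×10⁶ m.
The apsides satisfy r_p + r_a = 2a, so the apoapsis radius is 2a − r_p = 1.894×10⁶ m = 1894.0 km.

apoapsis radius ≈ 1894 km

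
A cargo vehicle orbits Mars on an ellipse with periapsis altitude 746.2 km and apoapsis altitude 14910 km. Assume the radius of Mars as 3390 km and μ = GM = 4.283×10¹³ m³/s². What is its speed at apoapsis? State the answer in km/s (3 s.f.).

r_p = 3390 + 746.2 = 4136.2 km = 4.1362×10⁶ m.
r_a = 3390 + 14910 = 18300 km = 1.8300×10⁷ m.
Semi-major axis a = (r_p + r_a)/2 = 11218 km = 1.122×10⁷ m.
Vis-viva: v² = μ(2/r − 1/a) = 4.283×10¹³ × (1.093×10⁻⁷ − 8.914×10⁻⁸) = 8.629×10⁵ m²/s².
v = 928.9 m/s = 0.9289 km/s.

v ≈ 0.929 km/s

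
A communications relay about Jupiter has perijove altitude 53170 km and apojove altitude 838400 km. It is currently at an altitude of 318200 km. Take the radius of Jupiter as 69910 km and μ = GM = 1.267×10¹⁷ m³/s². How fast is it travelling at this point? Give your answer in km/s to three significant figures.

r_p = 69910 + 53170 = 123080 km = 1.2308×10⁸ m.
r_a = 69910 + 838400 = 908310 km = 9.0831×10⁸ m.
r = 69910 + 318200 = 3.8811×10⁵ km = 3.881×10⁸ m.
Semi-major axis a = (r_p + r_a)/2 = 5.1570×10⁵ km = 5.157×10⁸ m.
Vis-viva: v² = μ(2/r − 1/a) = 1.267×10¹⁷ × (5.153×10⁻⁹ − 1.939×10⁻⁹) = 4.072×10⁸ m²/s².
v = 20180 m/s = 20.18 km/s.

v ≈ 20.2 km/s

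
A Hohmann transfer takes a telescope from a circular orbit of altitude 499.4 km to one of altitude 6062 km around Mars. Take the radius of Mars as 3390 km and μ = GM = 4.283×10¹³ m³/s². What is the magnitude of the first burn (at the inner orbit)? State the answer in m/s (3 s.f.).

Δv ≈ 632 m/s

r₁ = 3390 + 499.4 = 3889.4 km = 3.8894×10⁶ m.
r₂ = 3390 + 6062 = 9452.0 km = 9.4520×10⁶ m.
Transfer ellipse a_t = (r₁ + r₂)/2 = 6.671×10⁶ m.
At r₁: circular v_c1 = √(μ/r₁) = 3318 m/s; transfer-periapsis v_p = √[μ(2/r₁ − 1/a_t)] = 3950 m/s.
Δv₁ = v_p − v_c1 = 631.7 m/s.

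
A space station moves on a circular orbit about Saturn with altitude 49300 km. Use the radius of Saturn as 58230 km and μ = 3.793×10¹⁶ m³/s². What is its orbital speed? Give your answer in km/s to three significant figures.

v ≈ 18.8 km/s

r = 58230 + 49300 = 107530 km = 1.0753×10⁸ m.
For a circular orbit v = √(μ/r) = √(3.793×10¹⁶ / 1.075×10⁸) = √(3.527×10⁸) = 18780 m/s.
That is 18.78 km/s.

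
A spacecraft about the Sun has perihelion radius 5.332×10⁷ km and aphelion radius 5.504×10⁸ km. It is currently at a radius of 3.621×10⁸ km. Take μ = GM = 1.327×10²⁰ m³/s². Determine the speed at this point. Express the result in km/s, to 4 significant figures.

v ≈ 17.13 km/s

Semi-major axis a = (r_p + r_a)/2 = 3.0186×10⁸ km = 3.019×10¹¹ m.
Vis-viva: v² = μ(2/r − 1/a) = 1.327×10²⁰ × (5.523×10⁻¹² − 3.313×10⁻¹²) = 2.933×10⁸ m²/s².
v = 17130 m/s = 17.13 km/s.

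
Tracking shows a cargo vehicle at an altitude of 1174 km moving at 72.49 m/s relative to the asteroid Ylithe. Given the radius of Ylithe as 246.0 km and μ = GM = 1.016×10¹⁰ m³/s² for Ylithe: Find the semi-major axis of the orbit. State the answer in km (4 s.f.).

a ≈ 1122 km

r = 246.0 + 1174 = 1420.0 km = 1.420×10⁶ m.
Specific orbital energy ε = v²/2 − μ/r = (72.49)²/2 − 1.016×10¹⁰/1.420×10⁶ = -4.528×10³ J/kg.
Since ε = −μ/(2a), a = −μ/(2ε) = 1.122×10⁶ m = 1122.0 km.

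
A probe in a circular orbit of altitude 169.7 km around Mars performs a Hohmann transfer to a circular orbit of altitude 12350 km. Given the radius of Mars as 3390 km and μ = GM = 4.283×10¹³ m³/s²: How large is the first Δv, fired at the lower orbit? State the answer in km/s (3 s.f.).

Δv ≈ 0.961 km/s

r₁ = 3390 + 169.7 = 3559.7 km = 3.5597×10⁶ m.
r₂ = 3390 + 12350 = 15740 km = 1.5740×10⁷ m.
Transfer ellipse a_t = (r₁ + r₂)/2 = 9.650×10⁶ m.
At r₁: circular v_c1 = √(μ/r₁) = 3469 m/s; transfer-periapsis v_p = √[μ(2/r₁ − 1/a_t)] = 4430 m/s.
Δv₁ = v_p − v_c1 = 961.4 m/s.
= 0.9614 km/s.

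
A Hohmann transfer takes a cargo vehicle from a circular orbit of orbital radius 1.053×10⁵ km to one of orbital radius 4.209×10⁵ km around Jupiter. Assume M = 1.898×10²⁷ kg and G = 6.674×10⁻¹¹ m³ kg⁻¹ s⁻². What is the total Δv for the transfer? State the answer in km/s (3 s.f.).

μ = GM = 6.674×10⁻¹¹ × 1.898×10²⁷ = 1.267×10¹⁷ m³/s².
r₁ = 1.053×10⁵ km = 1.053×10⁸ m.
r₂ = 4.209×10⁵ km = 4.209×10⁸ m.
Transfer ellipse a_t = (r₁ + r₂)/2 = 2.631×10⁸ m.
At r₁: circular v_c1 = √(μ/r₁) = 34680 m/s; transfer-perijove v_p = √[μ(2/r₁ − 1/a_t)] = 43870 m/s.
Δv₁ = v_p − v_c1 = 9185 m/s.
At r₂: circular v_c2 = √(μ/r₂) = 17350 m/s; transfer-apojove v_a = √[μ(2/r₂ − 1/a_t)] = 10980 m/s.
Δv₂ = v_c2 − v_a = 6373 m/s.
Total Δv = Δv₁ + Δv₂ = 15560 m/s = 15.56 km/s.

Δv_total ≈ 15.6 km/s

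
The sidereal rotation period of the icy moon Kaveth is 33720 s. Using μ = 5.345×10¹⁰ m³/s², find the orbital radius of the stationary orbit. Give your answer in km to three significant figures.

A synchronous orbit has period T, so by Kepler's third law a = (μT²/4π²)^(1/3).
μT²/4π² = 5.345×10¹⁰ × (3.372×10⁴)² / 39.48 = 1.539×10¹⁸ m³.
a = 1.155×10⁶ m = 1154.7 km.

r_sync ≈ 1150 km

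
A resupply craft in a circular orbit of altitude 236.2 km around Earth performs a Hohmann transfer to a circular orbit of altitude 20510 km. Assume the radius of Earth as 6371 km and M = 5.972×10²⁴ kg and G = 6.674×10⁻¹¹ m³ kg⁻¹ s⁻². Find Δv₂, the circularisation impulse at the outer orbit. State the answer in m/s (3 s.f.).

Δv ≈ 1430 m/s

μ = GM = 6.674×10⁻¹¹ × 5.972×10²⁴ = 3.986×10¹⁴ m³/s².
r₁ = 6371 + 236.2 = 6607.2 km = 6.6072×10⁶ m.
r₂ = 6371 + 20510 = 26881 km = 2.6881×10⁷ m.
Transfer ellipse a_t = (r₁ + r₂)/2 = 1.674×10⁷ m.
At r₁: circular v_c1 = √(μ/r₁) = 7767 m/s; transfer-perigee v_p = √[μ(2/r₁ − 1/a_t)] = 9841 m/s.
At r₂: circular v_c2 = √(μ/r₂) = 3851 m/s; transfer-apogee v_a = √[μ(2/r₂ − 1/a_t)] = 2419 m/s.
Δv₂ = v_c2 − v_a = 1432 m/s.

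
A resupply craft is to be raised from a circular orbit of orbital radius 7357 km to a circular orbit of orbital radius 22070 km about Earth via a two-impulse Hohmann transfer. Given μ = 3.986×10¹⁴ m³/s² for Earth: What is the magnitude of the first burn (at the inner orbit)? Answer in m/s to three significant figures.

Δv ≈ 1650 m/s

r₁ = 7357 km = 7.357×10⁶ m.
r₂ = 22070 km = 2.207×10⁷ m.
Transfer ellipse a_t = (r₁ + r₂)/2 = 1.471×10⁷ m.
At r₁: circular v_c1 = √(μ/r₁) = 7361 m/s; transfer-perigee v_p = √[μ(2/r₁ − 1/a_t)] = 9015 m/s.
Δv₁ = v_p − v_c1 = 1654 m/s.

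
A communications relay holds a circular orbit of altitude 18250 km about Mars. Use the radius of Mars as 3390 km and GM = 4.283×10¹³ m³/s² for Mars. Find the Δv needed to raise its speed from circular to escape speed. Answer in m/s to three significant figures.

r = 3390 + 18250 = 21640 km = 2.1640×10⁷ m.
Circular speed v_c = √(μ/r) = 1407 m/s.
Escape speed v_esc = √(2μ/r) = √2 × v_c = 1990 m/s.
Δv = v_esc − v_c = 582.7 m/s.

Δv ≈ 583 m/s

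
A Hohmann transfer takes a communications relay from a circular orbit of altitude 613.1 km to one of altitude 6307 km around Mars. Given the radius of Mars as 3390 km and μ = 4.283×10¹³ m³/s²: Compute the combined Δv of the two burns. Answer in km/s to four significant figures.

Δv_total ≈ 1.116 km/s

r₁ = 3390 + 613.1 = 4003.1 km = 4.0031×10⁶ m.
r₂ = 3390 + 6307 = 9697.0 km = 9.6970×10⁶ m.
Transfer ellipse a_t = (r₁ + r₂)/2 = 6.850×10⁶ m.
At r₁: circular v_c1 = √(μ/r₁) = 3271 m/s; transfer-periapsis v_p = √[μ(2/r₁ − 1/a_t)] = 3892 m/s.
Δv₁ = v_p − v_c1 = 620.8 m/s.
At r₂: circular v_c2 = √(μ/r₂) = 2102 m/s; transfer-apoapsis v_a = √[μ(2/r₂ − 1/a_t)] = 1607 m/s.
Δv₂ = v_c2 − v_a = 495.0 m/s.
Total Δv = Δv₁ + Δv₂ = 1116 m/s = 1.116 km/s.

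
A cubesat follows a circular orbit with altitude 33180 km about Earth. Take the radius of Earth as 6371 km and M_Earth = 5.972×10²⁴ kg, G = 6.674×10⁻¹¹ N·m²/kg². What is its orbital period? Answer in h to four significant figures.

T ≈ 21.75 h

μ = GM = 6.674×10⁻¹¹ × 5.972×10²⁴ = 3.986×10¹⁴ m³/s².
r = 6371 + 33180 = 39551 km = 3.9551×10⁷ m.
Kepler's third law: T = 2π√(r³/μ) = 2π√((3.955×10⁷)³ / 3.986×10¹⁴).
r³/μ = 1.552×10⁸ s², so T = 2π × 1.246×10⁴ = 7.828×10⁴ s.
Converting: 7.828×10⁴ s ÷ 3600 = 21.75 h.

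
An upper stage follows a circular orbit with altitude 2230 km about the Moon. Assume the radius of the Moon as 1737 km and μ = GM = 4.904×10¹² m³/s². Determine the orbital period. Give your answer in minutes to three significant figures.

T ≈ 374 minutes

r = 1737 + 2230 = 3967.0 km = 3.9670×10⁶ m.
Kepler's third law: T = 2π√(r³/μ) = 2π√((3.967×10⁶)³ / 4.904×10¹²).
r³/μ = 1.273×10⁷ s², so T = 2π × 3.568×10³ = 2.242×10⁴ s.
Converting: 2.242×10⁴ s ÷ 60.00 = 373.6 minutes.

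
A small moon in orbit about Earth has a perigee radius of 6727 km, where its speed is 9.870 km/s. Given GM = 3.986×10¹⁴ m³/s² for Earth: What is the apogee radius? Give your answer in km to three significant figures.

r_p = 6.727×10⁶ m.
Specific energy ε = v²/2 − μ/r = -1.055×10⁷ J/kg, so a = −μ/(2ε) = 1.890×10⁷ m.
The apsides satisfy r_p + r_a = 2a, so the apogee radius is 2a − r_p = 3.107×10⁷ m = 31072 km.

apogee radius ≈ 31100 km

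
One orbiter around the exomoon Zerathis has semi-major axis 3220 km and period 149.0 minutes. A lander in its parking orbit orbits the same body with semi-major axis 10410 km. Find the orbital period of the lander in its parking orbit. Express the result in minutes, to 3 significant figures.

Kepler's third law: T² ∝ a³, so T₂ = T₁ (a₂/a₁)^(3/2).
a₂/a₁ = 3.233, (a₂/a₁)^(3/2) = 5.813.
T₂ = 149.0 × 5.813 = 866.1 minutes.

T₂ ≈ 866 minutes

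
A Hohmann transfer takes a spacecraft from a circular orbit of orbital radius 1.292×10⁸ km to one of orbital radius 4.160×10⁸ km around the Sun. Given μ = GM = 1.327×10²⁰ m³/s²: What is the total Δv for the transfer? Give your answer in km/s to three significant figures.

Δv_total ≈ 13.1 km/s

r₁ = 1.292×10⁸ km = 1.292×10¹¹ m.
r₂ = 4.160×10⁸ km = 4.160×10¹¹ m.
Transfer ellipse a_t = (r₁ + r₂)/2 = 2.726×10¹¹ m.
At r₁: circular v_c1 = √(μ/r₁) = 32050 m/s; transfer-perihelion v_p = √[μ(2/r₁ − 1/a_t)] = 39590 m/s.
Δv₁ = v_p − v_c1 = 7542 m/s.
At r₂: circular v_c2 = √(μ/r₂) = 17860 m/s; transfer-aphelion v_a = √[μ(2/r₂ − 1/a_t)] = 12300 m/s.
Δv₂ = v_c2 − v_a = 5564 m/s.
Total Δv = Δv₁ + Δv₂ = 13110 m/s = 13.11 km/s.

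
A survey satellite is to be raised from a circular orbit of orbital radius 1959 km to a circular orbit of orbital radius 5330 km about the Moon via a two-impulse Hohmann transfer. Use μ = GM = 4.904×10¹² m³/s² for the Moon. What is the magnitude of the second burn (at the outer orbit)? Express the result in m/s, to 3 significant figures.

Δv ≈ 256 m/s

r₁ = 1959 km = 1.959×10⁶ m.
r₂ = 5330 km = 5.330×10⁶ m.
Transfer ellipse a_t = (r₁ + r₂)/2 = 3.644×10⁶ m.
At r₁: circular v_c1 = √(μ/r₁) = 1582 m/s; transfer-perilune v_p = √[μ(2/r₁ − 1/a_t)] = 1913 m/s.
At r₂: circular v_c2 = √(μ/r₂) = 959.2 m/s; transfer-apolune v_a = √[μ(2/r₂ − 1/a_t)] = 703.3 m/s.
Δv₂ = v_c2 − v_a = 256.0 m/s.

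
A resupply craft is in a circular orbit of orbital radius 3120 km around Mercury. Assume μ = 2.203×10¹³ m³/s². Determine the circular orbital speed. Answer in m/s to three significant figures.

v ≈ 2660 m/s

r = 3120 km = 3.120×10⁶ m.
For a circular orbit v = √(μ/r) = √(2.203×10¹³ / 3.120×10⁶) = √(7.061×10⁶) = 2657 m/s.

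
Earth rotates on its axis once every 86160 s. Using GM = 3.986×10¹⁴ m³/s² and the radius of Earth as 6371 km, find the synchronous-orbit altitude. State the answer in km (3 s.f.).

h_sync ≈ 35800 km

A synchronous orbit has period T, so by Kepler's third law a = (μT²/4π²)^(1/3).
μT²/4π² = 3.986×10¹⁴ × (8.616×10⁴)² / 39.48 = 7.495×10²² m³.
a = 4.216×10⁷ m = 42163 km.
Altitude h = a − R = 42163 − 6371 = 35792 km.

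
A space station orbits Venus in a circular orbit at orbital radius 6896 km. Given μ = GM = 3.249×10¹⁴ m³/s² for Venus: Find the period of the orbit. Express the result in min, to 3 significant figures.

T ≈ 105 min

r = 6896 km = 6.896×10⁶ m.
Kepler's third law: T = 2π√(r³/μ) = 2π√((6.896×10⁶)³ / 3.249×10¹⁴).
r³/μ = 1.009×10⁶ s², so T = 2π × 1.005×10³ = 6.312×10³ s.
Converting: 6.312×10³ s ÷ 60.00 = 105.2 min.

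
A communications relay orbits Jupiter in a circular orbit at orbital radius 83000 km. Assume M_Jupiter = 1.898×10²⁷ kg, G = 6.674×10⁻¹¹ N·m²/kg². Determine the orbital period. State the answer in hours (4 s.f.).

T ≈ 3.708 hours

μ = GM = 6.674×10⁻¹¹ × 1.898×10²⁷ = 1.267×10¹⁷ m³/s².
r = 83000 km = 8.300×10⁷ m.
Kepler's third law: T = 2π√(r³/μ) = 2π√((8.300×10⁷)³ / 1.267×10¹⁷).
r³/μ = 4.514×10⁶ s², so T = 2π × 2.125×10³ = 1.335×10⁴ s.
Converting: 1.335×10⁴ s ÷ 3600 = 3.708 hours.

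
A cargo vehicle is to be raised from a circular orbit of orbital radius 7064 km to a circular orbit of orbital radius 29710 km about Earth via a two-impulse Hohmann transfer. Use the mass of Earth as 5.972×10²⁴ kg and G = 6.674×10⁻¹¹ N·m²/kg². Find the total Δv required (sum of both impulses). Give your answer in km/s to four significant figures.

μ = GM = 6.674×10⁻¹¹ × 5.972×10²⁴ = 3.986×10¹⁴ m³/s².
r₁ = 7064 km = 7.064×10⁶ m.
r₂ = 29710 km = 2.971×10⁷ m.
Transfer ellipse a_t = (r₁ + r₂)/2 = 1.839×10⁷ m.
At r₁: circular v_c1 = √(μ/r₁) = 7512 m/s; transfer-perigee v_p = √[μ(2/r₁ − 1/a_t)] = 9548 m/s.
Δv₁ = v_p − v_c1 = 2037 m/s.
At r₂: circular v_c2 = √(μ/r₂) = 3663 m/s; transfer-apogee v_a = √[μ(2/r₂ − 1/a_t)] = 2270 m/s.
Δv₂ = v_c2 − v_a = 1392 m/s.
Total Δv = Δv₁ + Δv₂ = 3429 m/s = 3.429 km/s.

Δv_total ≈ 3.429 km/s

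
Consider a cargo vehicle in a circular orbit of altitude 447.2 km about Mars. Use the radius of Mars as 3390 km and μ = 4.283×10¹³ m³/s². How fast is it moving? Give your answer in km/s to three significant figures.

r = 3390 + 447.2 = 3837.2 km = 3.8372×10⁶ m.
For a circular orbit v = √(μ/r) = √(4.283×10¹³ / 3.837×10⁶) = √(1.116×10⁷) = 3341 m/s.
That is 3.341 km/s.

v ≈ 3.34 km/s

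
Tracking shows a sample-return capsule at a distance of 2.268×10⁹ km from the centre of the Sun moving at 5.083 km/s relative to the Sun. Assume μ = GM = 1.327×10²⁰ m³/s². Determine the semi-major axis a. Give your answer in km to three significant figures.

a ≈ 1.46×10⁹ km

r = 2.268×10¹² m.
Vis-viva rearranged: 1/a = 2/r − v²/μ = 8.818×10⁻¹³ − 1.947×10⁻¹³ = 6.871×10⁻¹³ m⁻¹.
a = 1.455×10¹² m = 1.4553×10⁹ km.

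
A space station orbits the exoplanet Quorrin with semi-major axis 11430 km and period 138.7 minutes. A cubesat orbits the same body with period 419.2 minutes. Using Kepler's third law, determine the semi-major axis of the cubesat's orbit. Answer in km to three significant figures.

Kepler's third law: a³ ∝ T², so a₂ = a₁ (T₂/T₁)^(2/3).
T₂/T₁ = 3.022, (T₂/T₁)^(2/3) = 2.090.
a₂ = 11430 × 2.090 = 23890 km.

a₂ ≈ 23900 km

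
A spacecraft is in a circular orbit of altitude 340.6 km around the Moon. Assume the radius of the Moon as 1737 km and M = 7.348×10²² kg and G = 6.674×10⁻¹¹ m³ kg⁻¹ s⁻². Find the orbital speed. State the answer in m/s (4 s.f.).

v ≈ 1536 m/s

μ = GM = 6.674×10⁻¹¹ × 7.348×10²² = 4.904×10¹² m³/s².
r = 1737 + 340.6 = 2077.6 km = 2.0776×10⁶ m.
For a circular orbit v = √(μ/r) = √(4.904×10¹² / 2.078×10⁶) = √(2.360×10⁶) = 1536 m/s.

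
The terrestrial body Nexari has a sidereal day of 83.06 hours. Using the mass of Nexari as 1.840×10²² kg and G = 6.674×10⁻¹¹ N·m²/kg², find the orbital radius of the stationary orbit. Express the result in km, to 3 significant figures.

r_sync ≈ 14100 km

μ = GM = 6.674×10⁻¹¹ × 1.840×10²² = 1.228×10¹² m³/s².
T = 83.06 hours = 2.990×10⁵ s.
A synchronous orbit has period T, so by Kepler's third law a = (μT²/4π²)^(1/3).
μT²/4π² = 1.228×10¹² × (2.990×10⁵)² / 39.48 = 2.781×10²¹ m³.
a = 1.406×10⁷ m = 14063 km.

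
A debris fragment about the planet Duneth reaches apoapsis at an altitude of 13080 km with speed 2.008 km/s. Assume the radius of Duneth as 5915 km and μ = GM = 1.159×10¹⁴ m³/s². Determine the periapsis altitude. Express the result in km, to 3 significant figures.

periapsis altitude ≈ 3460 km

r_a = 5915 + 13080 = 18995 km = 1.900×10⁷ m.
Specific energy ε = v²/2 − μ/r = -4.086×10⁶ J/kg, so a = −μ/(2ε) = 1.418×10⁷ m.
The apsides satisfy r_p + r_a = 2a, so the periapsis radius is 2a − r_a = 9.373×10⁶ m = 9373.1 km.
Periapsis altitude = 9373.1 − 5915 = 3458.1 km.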